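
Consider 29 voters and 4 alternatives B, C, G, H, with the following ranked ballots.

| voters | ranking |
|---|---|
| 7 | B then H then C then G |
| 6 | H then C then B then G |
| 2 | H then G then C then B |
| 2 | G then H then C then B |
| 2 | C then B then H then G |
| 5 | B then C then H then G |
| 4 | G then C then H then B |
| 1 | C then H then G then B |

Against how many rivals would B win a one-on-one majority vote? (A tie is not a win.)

B against each rival (29 voters):
B–C: C 17–12.
B vs G: 7+6+2+5 = 20 for B, 9 for G — B by 20–9.
B vs H: 7+2+5 = 14 for B, 15 for H — H by 15–14.
B beats G; loses to C, H — 1 pairwise win.

1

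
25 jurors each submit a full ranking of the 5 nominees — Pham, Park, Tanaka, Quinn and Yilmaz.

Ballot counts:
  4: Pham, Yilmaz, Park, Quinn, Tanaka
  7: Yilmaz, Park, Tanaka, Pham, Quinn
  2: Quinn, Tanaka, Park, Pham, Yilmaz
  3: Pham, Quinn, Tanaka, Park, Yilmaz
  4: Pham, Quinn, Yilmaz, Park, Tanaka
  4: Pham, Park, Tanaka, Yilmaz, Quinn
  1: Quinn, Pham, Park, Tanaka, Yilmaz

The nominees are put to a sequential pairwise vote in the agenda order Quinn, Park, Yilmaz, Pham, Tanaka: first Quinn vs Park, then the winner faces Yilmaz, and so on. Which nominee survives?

Round 1: Quinn vs Park — 10–15, Park advances.
Round 2: Park vs Yilmaz — 10–15, Yilmaz advances.
Round 3: Yilmaz vs Pham — 7–18, Pham advances.
Round 4: Pham vs Tanaka — 16–9, Pham advances.
Pham survives the agenda.

Pham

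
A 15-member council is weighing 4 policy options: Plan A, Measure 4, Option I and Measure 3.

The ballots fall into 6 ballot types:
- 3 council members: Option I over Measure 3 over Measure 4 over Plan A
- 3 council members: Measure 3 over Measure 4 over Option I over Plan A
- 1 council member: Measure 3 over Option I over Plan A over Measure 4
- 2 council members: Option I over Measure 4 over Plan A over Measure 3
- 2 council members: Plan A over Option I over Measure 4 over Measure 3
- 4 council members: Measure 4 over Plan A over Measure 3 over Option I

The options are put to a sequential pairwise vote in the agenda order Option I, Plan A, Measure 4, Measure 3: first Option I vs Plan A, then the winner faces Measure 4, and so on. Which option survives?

Round 1: Option I vs Plan A — 9–6, Option I advances.
Round 2: Option I vs Measure 4 — 8–7, Option I advances.
Round 3: Option I vs Measure 3 — 7–8, Measure 3 advances.
The agenda winner is Measure 3.

Measure 3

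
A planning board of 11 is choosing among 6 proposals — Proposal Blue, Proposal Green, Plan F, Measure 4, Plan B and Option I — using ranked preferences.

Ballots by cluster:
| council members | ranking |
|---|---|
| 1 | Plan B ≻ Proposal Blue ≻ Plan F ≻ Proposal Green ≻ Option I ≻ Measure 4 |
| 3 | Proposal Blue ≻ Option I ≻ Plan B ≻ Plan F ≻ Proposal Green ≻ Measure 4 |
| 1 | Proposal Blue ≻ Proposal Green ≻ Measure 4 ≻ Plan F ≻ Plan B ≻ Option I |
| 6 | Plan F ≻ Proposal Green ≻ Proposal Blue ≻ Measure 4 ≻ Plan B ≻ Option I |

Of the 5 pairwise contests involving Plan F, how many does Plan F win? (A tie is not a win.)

5

Plan F against each rival (11 council members):
Plan F vs Proposal Blue: 6 to 5, Plan F.
Plan F vs Proposal Green: Plan F, 10–1.
Plan F vs Measure 4: 1+3+6 = 10 for Plan F, 1 for Measure 4 — Plan F by 10–1.
Plan F vs Plan B: Plan F is ranked higher on 1+6 = 7 ballots, Plan B on 4. Plan F wins 7–4.
Plan F vs Option I: Plan F, 8–3.
Plan F beats Proposal Blue, Proposal Green, Measure 4, Plan B, Option I — 5 pairwise wins.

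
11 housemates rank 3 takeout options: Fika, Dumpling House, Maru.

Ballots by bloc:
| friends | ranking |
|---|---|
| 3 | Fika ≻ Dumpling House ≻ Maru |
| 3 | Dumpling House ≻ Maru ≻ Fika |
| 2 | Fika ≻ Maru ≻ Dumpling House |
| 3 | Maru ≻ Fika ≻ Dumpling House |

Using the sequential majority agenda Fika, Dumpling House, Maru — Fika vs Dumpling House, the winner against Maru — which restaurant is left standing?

Round 1: Fika vs Dumpling House — 8–3, Fika advances.
Round 2: Fika vs Maru — 5–6, Maru advances.
The agenda winner is Maru.

Maru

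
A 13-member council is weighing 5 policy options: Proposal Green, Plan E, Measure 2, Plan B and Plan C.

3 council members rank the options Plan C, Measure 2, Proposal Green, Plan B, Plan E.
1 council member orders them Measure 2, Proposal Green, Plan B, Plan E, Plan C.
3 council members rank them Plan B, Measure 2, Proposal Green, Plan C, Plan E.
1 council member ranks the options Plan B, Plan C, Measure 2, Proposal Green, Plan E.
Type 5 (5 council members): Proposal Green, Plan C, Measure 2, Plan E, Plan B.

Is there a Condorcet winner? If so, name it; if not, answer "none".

Head-to-head results (13 council members):
Proposal Green vs Plan E: Proposal Green, 13–0.
Proposal Green–Measure 2: Measure 2 8–5.
Proposal Green–Plan B: Proposal Green 9–4.
Proposal Green vs Plan C: Proposal Green, 9–4.
Plan E vs Measure 2: Measure 2, 13–0.
Plan E–Plan B: Plan B 8–5.
Plan E vs Plan C: Plan C wins 12–1.
Measure 2 vs Plan B: Measure 2 wins 9–4.
Measure 2 vs Plan C: Plan C wins 9–4.
Plan B vs Plan C: Plan C, 8–5.
Every option loses at least once (Proposal Green loses to Measure 2; Plan E loses to Proposal Green; Measure 2 loses to Plan C; Plan B loses to Proposal Green; Plan C loses to Proposal Green). The majority relation contains the cycle Proposal Green beats Plan C beats Measure 2 beats Proposal Green, so there is no Condorcet winner.

none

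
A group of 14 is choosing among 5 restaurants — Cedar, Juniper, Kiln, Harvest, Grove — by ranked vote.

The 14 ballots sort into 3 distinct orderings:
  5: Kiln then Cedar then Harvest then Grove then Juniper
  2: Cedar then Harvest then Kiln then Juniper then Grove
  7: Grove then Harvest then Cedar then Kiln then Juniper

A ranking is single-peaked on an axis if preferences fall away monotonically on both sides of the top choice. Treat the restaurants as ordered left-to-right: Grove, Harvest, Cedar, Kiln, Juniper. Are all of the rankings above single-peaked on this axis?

Axis positions: Grove=1, Harvest=2, Cedar=3, Kiln=4, Juniper=5.
Group 1 (peak Kiln at position 4): ranking walks positions 4-3-2-1-5, expanding outward from the peak — single-peaked.
Group 2 (peak Cedar at position 3): ranking walks positions 3-2-4-5-1, expanding outward from the peak — single-peaked.
Group 3 (peak Grove at position 1): ranking walks positions 1-2-3-4-5, expanding outward from the peak — single-peaked.
Every ranking is single-peaked on this axis.

yes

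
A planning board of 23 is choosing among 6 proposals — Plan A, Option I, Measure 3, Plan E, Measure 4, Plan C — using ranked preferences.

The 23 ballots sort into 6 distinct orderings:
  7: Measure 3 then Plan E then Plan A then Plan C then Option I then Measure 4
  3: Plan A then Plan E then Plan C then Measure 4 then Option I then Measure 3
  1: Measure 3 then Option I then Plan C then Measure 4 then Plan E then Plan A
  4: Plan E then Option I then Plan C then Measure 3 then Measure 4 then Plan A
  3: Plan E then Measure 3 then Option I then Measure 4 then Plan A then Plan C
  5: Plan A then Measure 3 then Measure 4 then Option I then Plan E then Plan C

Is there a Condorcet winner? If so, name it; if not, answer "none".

Measure 3

Head-to-head results (23 council members):
Plan A vs Option I: Plan A wins 15–8.
Plan A vs Measure 3: Measure 3 wins 15–8.
Plan A vs Plan E: Plan E wins 15–8.
Plan A–Measure 4: Plan A 15–8.
Plan A vs Plan C: Plan A preferred on 7+3+3+5 = 18 ballots; Plan A wins 18–5.
Option I–Measure 3: Measure 3 16–7.
Option I vs Plan E: 6 to 17, Plan E.
Option I vs Measure 4: 7+1+4+3 = 15 for Option I, 8 for Measure 4 — Option I by 15–8.
Option I vs Plan C: Option I, 13–10.
Measure 3–Plan E: Measure 3 13–10.
Measure 3 vs Measure 4: 20 to 3, Measure 3.
Measure 3–Plan C: Measure 3 16–7.
Plan E vs Measure 4: Plan E preferred on 7+3+4+3 = 17 ballots; Plan E wins 17–6.
Plan E vs Plan C: 22 to 1, Plan E.
Measure 4–Plan C: Plan C 15–8.
Measure 3 defeats every rival head-to-head and is the Condorcet winner.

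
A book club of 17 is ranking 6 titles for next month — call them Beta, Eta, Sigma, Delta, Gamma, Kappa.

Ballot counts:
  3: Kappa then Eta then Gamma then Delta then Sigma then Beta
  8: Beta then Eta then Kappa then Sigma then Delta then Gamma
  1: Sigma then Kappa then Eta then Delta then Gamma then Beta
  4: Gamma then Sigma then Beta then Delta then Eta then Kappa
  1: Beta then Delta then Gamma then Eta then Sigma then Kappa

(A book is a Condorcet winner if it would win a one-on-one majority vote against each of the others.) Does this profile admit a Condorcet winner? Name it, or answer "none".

Beta

Head-to-head results (17 members):
Beta vs Eta: Beta is ranked higher on 8+4+1 = 13 ballots, Eta on 4. Beta wins 13–4.
Beta vs Sigma: Beta is ranked higher on 8+1 = 9 ballots, Sigma on 8. Beta wins 9–8.
Beta vs Delta: Beta is ranked higher on 8+4+1 = 13 ballots, Delta on 4. Beta wins 13–4.
Beta vs Gamma: 8+1 = 9 for Beta, 8 for Gamma — Beta by 9–8.
Beta vs Kappa: 13 to 4, Beta.
Eta vs Sigma: 3+8+1 = 12 for Eta, 5 for Sigma — Eta by 12–5.
Eta vs Delta: Eta is ranked higher on 3+8+1 = 12 ballots, Delta on 5. Eta wins 12–5.
Eta vs Gamma: 12 to 5, Eta.
Eta vs Kappa: 13 to 4, Eta.
Sigma vs Delta: 8+1+4 = 13 for Sigma, 4 for Delta — Sigma by 13–4.
Sigma vs Gamma: Sigma preferred on 8+1 = 9 ballots; Sigma wins 9–8.
Sigma vs Kappa: 1+4+1 = 6 for Sigma, 11 for Kappa — Kappa by 11–6.
Delta vs Gamma: Delta is ranked higher on 8+1+1 = 10 ballots, Gamma on 7. Delta wins 10–7.
Delta vs Kappa: 5 to 12, Kappa.
Gamma vs Kappa: 5 to 12, Kappa.
Only Beta has no losses; Beta is the Condorcet winner.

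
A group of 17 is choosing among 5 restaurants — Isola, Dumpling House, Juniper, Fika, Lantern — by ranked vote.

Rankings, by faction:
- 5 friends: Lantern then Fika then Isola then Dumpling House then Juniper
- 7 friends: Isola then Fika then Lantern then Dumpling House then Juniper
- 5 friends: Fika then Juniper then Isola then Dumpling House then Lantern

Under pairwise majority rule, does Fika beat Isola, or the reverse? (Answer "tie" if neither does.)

Ballots ranking Fika above Isola: 5 + 5 = 10.
Ballots ranking Isola above Fika: 17 − 10 = 7.
Fika wins the head-to-head 10–7.

Fika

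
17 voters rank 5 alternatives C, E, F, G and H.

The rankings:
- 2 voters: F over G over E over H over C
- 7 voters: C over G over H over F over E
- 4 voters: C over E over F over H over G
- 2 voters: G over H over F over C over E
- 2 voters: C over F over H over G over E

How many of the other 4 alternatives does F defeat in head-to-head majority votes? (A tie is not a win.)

F against each rival (17 voters):
F vs C: F is ranked higher on 2+2 = 4 ballots, C on 13. C wins 13–4.
F vs E: F, 13–4.
F vs G: 2+4+2 = 8 for F, 9 for G — G by 9–8.
F vs H: F preferred on 2+4+2 = 8 ballots; H wins 9–8.
F beats E; loses to C, G, H — 1 pairwise win.

1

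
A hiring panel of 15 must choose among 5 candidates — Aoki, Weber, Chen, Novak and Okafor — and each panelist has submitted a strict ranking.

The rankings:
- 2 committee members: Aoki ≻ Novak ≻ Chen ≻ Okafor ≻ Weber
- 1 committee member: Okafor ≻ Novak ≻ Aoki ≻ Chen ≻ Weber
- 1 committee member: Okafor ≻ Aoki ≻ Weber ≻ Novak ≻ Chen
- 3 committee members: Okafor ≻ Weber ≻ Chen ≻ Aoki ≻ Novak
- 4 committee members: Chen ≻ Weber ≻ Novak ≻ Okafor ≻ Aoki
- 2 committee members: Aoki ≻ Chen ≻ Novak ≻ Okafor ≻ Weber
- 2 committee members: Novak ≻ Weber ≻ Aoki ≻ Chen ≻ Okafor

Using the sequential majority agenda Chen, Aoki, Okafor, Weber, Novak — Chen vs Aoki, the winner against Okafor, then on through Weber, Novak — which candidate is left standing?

Novak

Round 1: Chen vs Aoki — 7–8, Aoki advances.
Round 2: Aoki vs Okafor — 6–9, Okafor advances.
Round 3: Okafor vs Weber — 9–6, Okafor advances.
Round 4: Okafor vs Novak — 5–10, Novak advances.
Novak survives the agenda.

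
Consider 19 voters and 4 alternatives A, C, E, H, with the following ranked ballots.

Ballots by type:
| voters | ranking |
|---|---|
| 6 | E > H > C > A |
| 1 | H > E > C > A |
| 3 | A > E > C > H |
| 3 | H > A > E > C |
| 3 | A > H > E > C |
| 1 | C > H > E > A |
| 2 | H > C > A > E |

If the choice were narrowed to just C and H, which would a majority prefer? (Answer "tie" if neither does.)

Ballots ranking C above H: 3 + 1 = 4.
Ballots ranking H above C: 19 − 4 = 15.
H wins the head-to-head 15–4.

H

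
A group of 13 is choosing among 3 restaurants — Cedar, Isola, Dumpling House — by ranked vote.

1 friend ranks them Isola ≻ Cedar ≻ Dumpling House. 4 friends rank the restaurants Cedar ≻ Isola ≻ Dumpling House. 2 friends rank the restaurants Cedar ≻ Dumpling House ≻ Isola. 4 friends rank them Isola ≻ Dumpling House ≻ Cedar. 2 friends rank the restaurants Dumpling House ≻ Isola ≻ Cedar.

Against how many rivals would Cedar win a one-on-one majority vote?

Cedar against each rival (13 friends):
Cedar vs Isola: 4+2 = 6 for Cedar, 7 for Isola — Isola by 7–6.
Cedar vs Dumpling House: 7 to 6, Cedar.
Cedar beats Dumpling House; loses to Isola — 1 pairwise win.

1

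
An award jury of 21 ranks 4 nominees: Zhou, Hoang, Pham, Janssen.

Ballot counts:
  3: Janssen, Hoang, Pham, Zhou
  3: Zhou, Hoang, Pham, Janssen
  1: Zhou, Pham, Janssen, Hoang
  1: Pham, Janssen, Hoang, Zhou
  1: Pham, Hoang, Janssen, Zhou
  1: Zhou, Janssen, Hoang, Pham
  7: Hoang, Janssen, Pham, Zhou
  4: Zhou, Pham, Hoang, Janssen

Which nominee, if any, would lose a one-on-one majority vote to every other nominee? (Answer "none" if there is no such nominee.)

Zhou

Pairwise majorities:
Zhou vs Hoang: Zhou is ranked higher on 3+1+1+4 = 9 ballots, Hoang on 12. Hoang wins 12–9.
Zhou vs Pham: Zhou is ranked higher on 3+1+1+4 = 9 ballots, Pham on 12. Pham wins 12–9.
Zhou vs Janssen: 9 to 12, Janssen.
Hoang vs Pham: Hoang preferred on 3+3+1+7 = 14 ballots; Hoang wins 14–7.
Hoang vs Janssen: 15 to 6, Hoang.
Pham vs Janssen: Janssen wins 11–10.
Zhou is beaten in every head-to-head and is the Condorcet loser.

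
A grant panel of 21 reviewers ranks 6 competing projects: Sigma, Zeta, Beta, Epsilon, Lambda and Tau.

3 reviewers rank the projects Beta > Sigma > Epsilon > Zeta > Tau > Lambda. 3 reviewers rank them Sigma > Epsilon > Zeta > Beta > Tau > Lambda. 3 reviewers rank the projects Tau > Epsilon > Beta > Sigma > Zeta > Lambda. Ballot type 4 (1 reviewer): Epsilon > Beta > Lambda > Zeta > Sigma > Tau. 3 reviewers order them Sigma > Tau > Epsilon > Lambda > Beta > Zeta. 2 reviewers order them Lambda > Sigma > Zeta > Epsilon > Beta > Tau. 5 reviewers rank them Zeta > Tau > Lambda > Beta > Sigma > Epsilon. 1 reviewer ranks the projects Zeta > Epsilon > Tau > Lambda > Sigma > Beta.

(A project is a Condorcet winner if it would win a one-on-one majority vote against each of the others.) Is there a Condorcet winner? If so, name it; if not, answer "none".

none

Check each pair by majority over 21 ballots:
Sigma vs Zeta: 3+3+3+3+2 = 14 for Sigma, 7 for Zeta — Sigma by 14–7.
Sigma vs Beta: Sigma preferred on 3+3+2+1 = 9 ballots; Beta wins 12–9.
Sigma vs Epsilon: 3+3+3+2+5 = 16 for Sigma, 5 for Epsilon — Sigma by 16–5.
Sigma vs Lambda: Sigma is ranked higher on 3+3+3+3 = 12 ballots, Lambda on 9. Sigma wins 12–9.
Sigma vs Tau: Sigma is ranked higher on 3+3+1+3+2 = 12 ballots, Tau on 9. Sigma wins 12–9.
Zeta vs Beta: Zeta preferred on 3+2+5+1 = 11 ballots; Zeta wins 11–10.
Zeta vs Epsilon: Zeta is ranked higher on 2+5+1 = 8 ballots, Epsilon on 13. Epsilon wins 13–8.
Zeta vs Lambda: 15 to 6, Zeta.
Zeta vs Tau: 15 to 6, Zeta.
Beta vs Epsilon: Beta preferred on 3+5 = 8 ballots; Epsilon wins 13–8.
Beta vs Lambda: 3+3+3+1 = 10 for Beta, 11 for Lambda — Lambda by 11–10.
Beta vs Tau: 3+3+1+2 = 9 for Beta, 12 for Tau — Tau by 12–9.
Epsilon vs Lambda: 3+3+3+1+3+1 = 14 for Epsilon, 7 for Lambda — Epsilon by 14–7.
Epsilon vs Tau: 10 to 11, Tau.
Lambda vs Tau: Lambda is ranked higher on 1+2 = 3 ballots, Tau on 18. Tau wins 18–3.
No project is unbeaten: Sigma loses to Beta; Zeta loses to Sigma; Beta loses to Zeta; Epsilon loses to Sigma; Lambda loses to Sigma; Tau loses to Sigma. In particular Sigma > Zeta > Beta > Sigma is a majority cycle — no Condorcet winner exists.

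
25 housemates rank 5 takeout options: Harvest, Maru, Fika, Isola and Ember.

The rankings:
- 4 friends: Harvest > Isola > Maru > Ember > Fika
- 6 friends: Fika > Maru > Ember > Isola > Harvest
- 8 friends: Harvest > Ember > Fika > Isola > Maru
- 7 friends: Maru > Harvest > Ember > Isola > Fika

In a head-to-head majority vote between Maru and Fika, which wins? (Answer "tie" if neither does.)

Fika

Ballots ranking Maru above Fika: 4 + 7 = 11.
Ballots ranking Fika above Maru: 25 − 11 = 14.
Fika wins the head-to-head 14–11.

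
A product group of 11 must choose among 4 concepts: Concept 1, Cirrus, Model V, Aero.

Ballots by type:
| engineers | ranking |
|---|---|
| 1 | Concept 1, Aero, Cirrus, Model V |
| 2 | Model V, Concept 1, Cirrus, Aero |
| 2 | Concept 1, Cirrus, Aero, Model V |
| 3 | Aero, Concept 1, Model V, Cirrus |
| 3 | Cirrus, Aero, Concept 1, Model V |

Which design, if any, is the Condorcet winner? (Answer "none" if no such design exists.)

Pairwise majorities:
Concept 1 vs Cirrus: 8 to 3, Concept 1.
Concept 1 vs Model V: 9 to 2, Concept 1.
Concept 1 vs Aero: Concept 1 preferred on 1+2+2 = 5 ballots; Aero wins 6–5.
Cirrus vs Model V: 6 to 5, Cirrus.
Cirrus vs Aero: 7 to 4, Cirrus.
Model V vs Aero: 2 for Model V, 9 for Aero — Aero by 9–2.
No design is unbeaten: Concept 1 loses to Aero; Cirrus loses to Concept 1; Model V loses to Concept 1; Aero loses to Cirrus. In particular Concept 1 beats Cirrus beats Aero beats Concept 1 is a majority cycle — no Condorcet winner exists.

none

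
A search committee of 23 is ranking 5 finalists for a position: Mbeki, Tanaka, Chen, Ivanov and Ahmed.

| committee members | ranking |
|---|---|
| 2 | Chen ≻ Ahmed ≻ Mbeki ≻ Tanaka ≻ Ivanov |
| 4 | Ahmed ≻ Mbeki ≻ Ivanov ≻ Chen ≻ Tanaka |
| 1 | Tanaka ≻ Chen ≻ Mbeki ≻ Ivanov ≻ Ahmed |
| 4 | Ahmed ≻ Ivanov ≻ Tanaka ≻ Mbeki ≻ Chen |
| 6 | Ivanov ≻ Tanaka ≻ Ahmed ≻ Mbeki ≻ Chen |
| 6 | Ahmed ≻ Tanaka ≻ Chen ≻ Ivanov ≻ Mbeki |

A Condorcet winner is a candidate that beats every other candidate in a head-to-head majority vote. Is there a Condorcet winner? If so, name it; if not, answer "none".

Ahmed

Pairwise majorities:
Mbeki vs Tanaka: Mbeki is ranked higher on 2+4 = 6 ballots, Tanaka on 17. Tanaka wins 17–6.
Mbeki vs Chen: Mbeki preferred on 4+4+6 = 14 ballots; Mbeki wins 14–9.
Mbeki vs Ivanov: 7 to 16, Ivanov.
Mbeki vs Ahmed: 1 to 22, Ahmed.
Tanaka vs Chen: 17 to 6, Tanaka.
Tanaka vs Ivanov: Tanaka preferred on 2+1+6 = 9 ballots; Ivanov wins 14–9.
Tanaka vs Ahmed: Tanaka preferred on 1+6 = 7 ballots; Ahmed wins 16–7.
Chen vs Ivanov: Chen preferred on 2+1+6 = 9 ballots; Ivanov wins 14–9.
Chen vs Ahmed: 3 to 20, Ahmed.
Ivanov vs Ahmed: Ivanov is ranked higher on 1+6 = 7 ballots, Ahmed on 16. Ahmed wins 16–7.
Ahmed beats each of Mbeki, Tanaka, Chen, Ivanov — Ahmed is the Condorcet winner.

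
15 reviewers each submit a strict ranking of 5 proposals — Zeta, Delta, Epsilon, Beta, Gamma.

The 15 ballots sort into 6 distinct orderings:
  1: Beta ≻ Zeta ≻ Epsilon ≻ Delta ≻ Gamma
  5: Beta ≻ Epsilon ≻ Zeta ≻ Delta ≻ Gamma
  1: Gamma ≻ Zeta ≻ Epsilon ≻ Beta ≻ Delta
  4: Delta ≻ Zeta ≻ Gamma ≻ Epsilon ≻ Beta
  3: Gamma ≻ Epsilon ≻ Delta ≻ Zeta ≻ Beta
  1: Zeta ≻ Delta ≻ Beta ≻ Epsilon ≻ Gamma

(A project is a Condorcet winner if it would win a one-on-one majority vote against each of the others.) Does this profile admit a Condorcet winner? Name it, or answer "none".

Check each pair by majority over 15 ballots:
Zeta vs Delta: 8 to 7, Zeta.
Zeta vs Epsilon: Epsilon, 8–7.
Zeta vs Beta: Zeta wins 9–6.
Zeta vs Gamma: Zeta is ranked higher on 1+5+4+1 = 11 ballots, Gamma on 4. Zeta wins 11–4.
Delta–Epsilon: Epsilon 10–5.
Delta vs Beta: Delta wins 8–7.
Delta–Gamma: Delta 11–4.
Epsilon–Beta: Epsilon 8–7.
Epsilon–Gamma: Gamma 8–7.
Beta vs Gamma: Gamma, 8–7.
Each project drops at least one matchup (Zeta loses to Epsilon; Delta loses to Zeta; Epsilon loses to Gamma; Beta loses to Zeta; Gamma loses to Zeta); the cycle Zeta beats Gamma beats Epsilon beats Zeta rules out a Condorcet winner.

none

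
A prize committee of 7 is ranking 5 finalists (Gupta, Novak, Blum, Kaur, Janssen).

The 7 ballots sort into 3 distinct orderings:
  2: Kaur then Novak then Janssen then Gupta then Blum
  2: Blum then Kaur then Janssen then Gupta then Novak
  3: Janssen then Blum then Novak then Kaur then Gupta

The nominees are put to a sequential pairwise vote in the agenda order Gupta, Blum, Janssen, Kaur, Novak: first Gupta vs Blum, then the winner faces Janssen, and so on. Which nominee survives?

Round 1: Gupta vs Blum — 2–5, Blum advances.
Round 2: Blum vs Janssen — 2–5, Janssen advances.
Round 3: Janssen vs Kaur — 3–4, Kaur advances.
Round 4: Kaur vs Novak — 4–3, Kaur advances.
The agenda winner is Kaur.

Kaur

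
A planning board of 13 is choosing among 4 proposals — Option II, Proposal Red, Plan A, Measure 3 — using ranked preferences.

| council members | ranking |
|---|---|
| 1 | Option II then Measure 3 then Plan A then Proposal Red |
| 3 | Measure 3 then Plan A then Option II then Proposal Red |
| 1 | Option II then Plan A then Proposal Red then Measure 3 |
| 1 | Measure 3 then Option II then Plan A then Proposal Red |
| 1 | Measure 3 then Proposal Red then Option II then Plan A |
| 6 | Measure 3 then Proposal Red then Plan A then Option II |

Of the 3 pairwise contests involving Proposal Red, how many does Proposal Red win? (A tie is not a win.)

Proposal Red against each rival (13 council members):
Proposal Red vs Option II: Proposal Red wins 7–6.
Proposal Red vs Plan A: Proposal Red, 7–6.
Proposal Red–Measure 3: Measure 3 12–1.
Proposal Red beats Option II, Plan A; loses to Measure 3 — 2 pairwise wins.

2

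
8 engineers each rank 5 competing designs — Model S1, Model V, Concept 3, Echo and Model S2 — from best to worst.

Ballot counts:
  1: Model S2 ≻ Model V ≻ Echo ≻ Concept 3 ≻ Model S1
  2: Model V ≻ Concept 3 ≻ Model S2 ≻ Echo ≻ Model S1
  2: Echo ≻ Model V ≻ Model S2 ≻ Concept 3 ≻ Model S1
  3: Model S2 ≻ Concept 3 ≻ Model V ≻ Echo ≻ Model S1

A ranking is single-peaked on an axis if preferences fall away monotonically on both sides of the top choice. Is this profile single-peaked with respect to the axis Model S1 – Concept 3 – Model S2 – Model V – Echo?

Axis positions: Model S1=1, Concept 3=2, Model S2=3, Model V=4, Echo=5.
Bloc 1 (peak Model S2 at position 3): ranking walks positions 3-4-5-2-1, expanding outward from the peak — single-peaked.
Bloc 2: ranking walks positions 4-2-3-5-1; Concept 3 is ranked above Model S2 even though Model S2 lies between Concept 3 and the peak Model V on the axis — preferences dip and rise again. Not single-peaked.
Bloc 3 (peak Echo at position 5): ranking walks positions 5-4-3-2-1, expanding outward from the peak — single-peaked.
Bloc 4 (peak Model S2 at position 3): ranking walks positions 3-2-4-5-1, expanding outward from the peak — single-peaked.
Bloc 2 violates single-peakedness, so the profile is not single-peaked on this axis.

no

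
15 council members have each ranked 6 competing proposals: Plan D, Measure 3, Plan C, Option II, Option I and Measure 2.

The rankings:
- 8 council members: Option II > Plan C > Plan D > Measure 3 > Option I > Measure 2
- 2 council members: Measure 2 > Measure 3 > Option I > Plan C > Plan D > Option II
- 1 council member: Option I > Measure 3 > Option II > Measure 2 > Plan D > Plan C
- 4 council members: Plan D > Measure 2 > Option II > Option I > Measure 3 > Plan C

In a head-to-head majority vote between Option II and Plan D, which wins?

Ballots ranking Option II above Plan D: 8 + 1 = 9.
Ballots ranking Plan D above Option II: 15 − 9 = 6.
Option II wins the head-to-head 9–6.

Option II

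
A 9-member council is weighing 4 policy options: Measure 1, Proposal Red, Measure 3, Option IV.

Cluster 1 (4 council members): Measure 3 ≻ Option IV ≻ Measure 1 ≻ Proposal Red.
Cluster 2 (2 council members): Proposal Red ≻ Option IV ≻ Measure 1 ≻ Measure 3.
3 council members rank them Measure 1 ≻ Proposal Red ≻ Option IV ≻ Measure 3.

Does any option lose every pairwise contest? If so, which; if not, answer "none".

Head-to-head results (9 council members):
Measure 1 vs Proposal Red: 4+3 = 7 for Measure 1, 2 for Proposal Red — Measure 1 by 7–2.
Measure 1 vs Measure 3: Measure 1 wins 5–4.
Measure 1 vs Option IV: 3 to 6, Option IV.
Proposal Red vs Measure 3: Proposal Red is ranked higher on 2+3 = 5 ballots, Measure 3 on 4. Proposal Red wins 5–4.
Proposal Red vs Option IV: 5 to 4, Proposal Red.
Measure 3 vs Option IV: Measure 3 is ranked higher on 4 ballots, Option IV on 5. Option IV wins 5–4.
Measure 3 is beaten in every head-to-head and is the Condorcet loser.

Measure 3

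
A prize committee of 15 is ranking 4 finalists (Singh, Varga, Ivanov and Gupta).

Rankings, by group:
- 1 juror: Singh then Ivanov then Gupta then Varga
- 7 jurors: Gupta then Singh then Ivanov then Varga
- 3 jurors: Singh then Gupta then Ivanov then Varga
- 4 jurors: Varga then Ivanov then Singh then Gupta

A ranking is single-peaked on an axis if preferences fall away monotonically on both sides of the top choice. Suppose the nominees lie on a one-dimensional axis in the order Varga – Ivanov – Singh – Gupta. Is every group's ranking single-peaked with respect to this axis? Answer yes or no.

yes

Axis positions: Varga=1, Ivanov=2, Singh=3, Gupta=4.
Group 1 (peak Singh at position 3): ranking walks positions 3-2-4-1, expanding outward from the peak — single-peaked.
Group 2 (peak Gupta at position 4): ranking walks positions 4-3-2-1, expanding outward from the peak — single-peaked.
Group 3 (peak Singh at position 3): ranking walks positions 3-4-2-1, expanding outward from the peak — single-peaked.
Group 4 (peak Varga at position 1): ranking walks positions 1-2-3-4, expanding outward from the peak — single-peaked.
Every ranking is single-peaked on this axis.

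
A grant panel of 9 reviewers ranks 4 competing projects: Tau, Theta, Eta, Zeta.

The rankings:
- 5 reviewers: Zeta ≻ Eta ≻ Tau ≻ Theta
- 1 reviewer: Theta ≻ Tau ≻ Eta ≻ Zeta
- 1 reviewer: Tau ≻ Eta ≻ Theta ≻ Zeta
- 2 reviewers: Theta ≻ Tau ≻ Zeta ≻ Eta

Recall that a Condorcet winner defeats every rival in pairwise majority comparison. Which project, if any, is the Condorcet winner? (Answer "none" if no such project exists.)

Zeta

Check each pair by majority over 9 ballots:
Tau vs Theta: Tau, 6–3.
Tau vs Eta: Eta, 5–4.
Tau vs Zeta: Zeta, 5–4.
Theta–Eta: Eta 6–3.
Theta–Zeta: Zeta 5–4.
Eta vs Zeta: Zeta wins 7–2.
Zeta defeats every rival head-to-head and is the Condorcet winner.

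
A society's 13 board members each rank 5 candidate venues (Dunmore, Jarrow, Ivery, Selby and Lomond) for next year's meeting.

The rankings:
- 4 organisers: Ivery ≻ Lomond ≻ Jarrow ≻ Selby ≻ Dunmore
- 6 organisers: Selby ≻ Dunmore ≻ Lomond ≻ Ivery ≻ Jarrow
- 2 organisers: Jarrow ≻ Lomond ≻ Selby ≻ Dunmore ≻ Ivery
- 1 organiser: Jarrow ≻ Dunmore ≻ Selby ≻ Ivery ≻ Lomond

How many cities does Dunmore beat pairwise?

Dunmore against each rival (13 organisers):
Dunmore vs Jarrow: 6 to 7, Jarrow.
Dunmore vs Ivery: Dunmore is ranked higher on 6+2+1 = 9 ballots, Ivery on 4. Dunmore wins 9–4.
Dunmore vs Selby: Selby wins 12–1.
Dunmore vs Lomond: 7 to 6, Dunmore.
Dunmore beats Ivery, Lomond; loses to Jarrow, Selby — 2 pairwise wins.

2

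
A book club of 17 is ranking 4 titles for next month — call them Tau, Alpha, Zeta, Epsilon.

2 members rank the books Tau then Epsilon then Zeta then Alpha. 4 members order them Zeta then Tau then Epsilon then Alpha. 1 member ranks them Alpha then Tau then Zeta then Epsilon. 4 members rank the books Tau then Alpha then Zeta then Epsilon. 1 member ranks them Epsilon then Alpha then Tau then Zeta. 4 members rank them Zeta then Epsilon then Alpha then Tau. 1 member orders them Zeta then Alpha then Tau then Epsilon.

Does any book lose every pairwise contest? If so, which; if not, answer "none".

Head-to-head results (17 members):
Tau–Alpha: Tau 10–7.
Tau vs Zeta: 2+1+4+1 = 8 for Tau, 9 for Zeta — Zeta by 9–8.
Tau vs Epsilon: Tau, 12–5.
Alpha vs Zeta: Alpha preferred on 1+4+1 = 6 ballots; Zeta wins 11–6.
Alpha vs Epsilon: Alpha is ranked higher on 1+4+1 = 6 ballots, Epsilon on 11. Epsilon wins 11–6.
Zeta vs Epsilon: Zeta wins 14–3.
Only Alpha has no wins; Alpha is the Condorcet loser.

Alpha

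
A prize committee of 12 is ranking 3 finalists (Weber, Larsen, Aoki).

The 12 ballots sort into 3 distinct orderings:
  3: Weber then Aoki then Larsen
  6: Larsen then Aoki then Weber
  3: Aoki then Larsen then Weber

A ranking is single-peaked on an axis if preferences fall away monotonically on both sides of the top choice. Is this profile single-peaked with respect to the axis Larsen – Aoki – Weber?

yes

Axis positions: Larsen=1, Aoki=2, Weber=3.
Cluster 1 (peak Weber at position 3): ranking walks positions 3-2-1, expanding outward from the peak — single-peaked.
Cluster 2 (peak Larsen at position 1): ranking walks positions 1-2-3, expanding outward from the peak — single-peaked.
Cluster 3 (peak Aoki at position 2): ranking walks positions 2-1-3, expanding outward from the peak — single-peaked.
Every ranking is single-peaked on this axis.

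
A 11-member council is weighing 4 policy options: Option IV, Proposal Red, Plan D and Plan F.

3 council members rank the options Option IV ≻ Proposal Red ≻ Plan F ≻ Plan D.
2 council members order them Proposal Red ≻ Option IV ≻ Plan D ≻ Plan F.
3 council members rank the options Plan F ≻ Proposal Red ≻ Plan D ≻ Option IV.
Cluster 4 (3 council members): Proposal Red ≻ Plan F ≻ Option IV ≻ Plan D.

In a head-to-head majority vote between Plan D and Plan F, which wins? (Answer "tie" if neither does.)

Plan F

Ballots ranking Plan D above Plan F: 2.
Ballots ranking Plan F above Plan D: 11 − 2 = 9.
Plan F wins the head-to-head 9–2.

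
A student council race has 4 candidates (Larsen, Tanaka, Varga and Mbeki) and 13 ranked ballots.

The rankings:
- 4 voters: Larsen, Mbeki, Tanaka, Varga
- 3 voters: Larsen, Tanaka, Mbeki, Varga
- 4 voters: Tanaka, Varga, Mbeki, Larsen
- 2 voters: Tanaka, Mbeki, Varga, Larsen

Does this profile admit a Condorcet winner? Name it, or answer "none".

Larsen

Head-to-head results (13 voters):
Larsen vs Tanaka: Larsen preferred on 4+3 = 7 ballots; Larsen wins 7–6.
Larsen vs Varga: 4+3 = 7 for Larsen, 6 for Varga — Larsen by 7–6.
Larsen vs Mbeki: Larsen preferred on 4+3 = 7 ballots; Larsen wins 7–6.
Tanaka vs Varga: 4+3+4+2 = 13 for Tanaka, 0 for Varga — Tanaka by 13–0.
Tanaka vs Mbeki: Tanaka preferred on 3+4+2 = 9 ballots; Tanaka wins 9–4.
Varga vs Mbeki: Varga is ranked higher on 4 ballots, Mbeki on 9. Mbeki wins 9–4.
Larsen defeats every rival head-to-head and is the Condorcet winner.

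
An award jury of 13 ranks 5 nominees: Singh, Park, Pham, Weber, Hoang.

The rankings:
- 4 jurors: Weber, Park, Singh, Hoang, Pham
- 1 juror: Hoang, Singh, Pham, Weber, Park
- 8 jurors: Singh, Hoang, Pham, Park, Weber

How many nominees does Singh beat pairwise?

Singh against each rival (13 jurors):
Singh vs Park: 1+8 = 9 for Singh, 4 for Park — Singh by 9–4.
Singh vs Pham: Singh, 13–0.
Singh–Weber: Singh 9–4.
Singh vs Hoang: 12 to 1, Singh.
Singh beats Park, Pham, Weber, Hoang — 4 pairwise wins.

4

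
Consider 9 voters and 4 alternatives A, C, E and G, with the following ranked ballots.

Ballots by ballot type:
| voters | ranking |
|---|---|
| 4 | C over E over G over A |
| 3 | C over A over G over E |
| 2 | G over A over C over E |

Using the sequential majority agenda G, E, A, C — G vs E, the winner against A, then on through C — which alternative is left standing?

Round 1: G vs E — 5–4, G advances.
Round 2: G vs A — 6–3, G advances.
Round 3: G vs C — 2–7, C advances.
C survives the agenda.

C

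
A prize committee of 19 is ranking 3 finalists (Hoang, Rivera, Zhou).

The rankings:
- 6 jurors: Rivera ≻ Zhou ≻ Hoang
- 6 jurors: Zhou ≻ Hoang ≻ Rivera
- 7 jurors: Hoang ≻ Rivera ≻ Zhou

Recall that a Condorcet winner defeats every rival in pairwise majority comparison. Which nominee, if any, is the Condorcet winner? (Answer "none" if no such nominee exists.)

none

Pairwise majorities:
Hoang vs Rivera: Hoang wins 13–6.
Hoang vs Zhou: Zhou wins 12–7.
Rivera–Zhou: Rivera 13–6.
Each nominee drops at least one matchup (Hoang loses to Zhou; Rivera loses to Hoang; Zhou loses to Rivera); the cycle Hoang > Rivera > Zhou > Hoang rules out a Condorcet winner.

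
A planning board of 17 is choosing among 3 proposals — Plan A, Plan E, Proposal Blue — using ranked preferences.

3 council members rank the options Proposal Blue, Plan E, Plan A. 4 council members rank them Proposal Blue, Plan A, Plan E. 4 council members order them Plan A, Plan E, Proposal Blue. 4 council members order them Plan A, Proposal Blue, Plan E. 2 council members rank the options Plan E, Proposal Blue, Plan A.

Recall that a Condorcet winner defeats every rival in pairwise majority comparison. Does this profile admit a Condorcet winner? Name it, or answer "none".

Head-to-head results (17 council members):
Plan A vs Plan E: Plan A is ranked higher on 4+4+4 = 12 ballots, Plan E on 5. Plan A wins 12–5.
Plan A vs Proposal Blue: 8 to 9, Proposal Blue.
Plan E–Proposal Blue: Proposal Blue 11–6.
Proposal Blue defeats every rival head-to-head and is the Condorcet winner.

Proposal Blue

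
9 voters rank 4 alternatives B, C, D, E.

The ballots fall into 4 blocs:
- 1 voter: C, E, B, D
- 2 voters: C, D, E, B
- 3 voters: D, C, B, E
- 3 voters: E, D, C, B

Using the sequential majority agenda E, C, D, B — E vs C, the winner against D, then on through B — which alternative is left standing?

D

Round 1: E vs C — 3–6, C advances.
Round 2: C vs D — 3–6, D advances.
Round 3: D vs B — 8–1, D advances.
D survives the agenda.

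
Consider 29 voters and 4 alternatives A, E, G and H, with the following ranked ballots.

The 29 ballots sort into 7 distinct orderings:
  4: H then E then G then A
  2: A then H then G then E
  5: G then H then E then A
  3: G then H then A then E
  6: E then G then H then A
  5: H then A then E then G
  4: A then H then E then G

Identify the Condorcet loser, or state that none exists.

Head-to-head results (29 voters):
A vs E: E wins 15–14.
A vs G: 2+5+4 = 11 for A, 18 for G — G by 18–11.
A vs H: 6 to 23, H.
E vs G: E is ranked higher on 4+6+5+4 = 19 ballots, G on 10. E wins 19–10.
E vs H: H, 23–6.
G vs H: H wins 15–14.
A is beaten in every head-to-head and is the Condorcet loser.

A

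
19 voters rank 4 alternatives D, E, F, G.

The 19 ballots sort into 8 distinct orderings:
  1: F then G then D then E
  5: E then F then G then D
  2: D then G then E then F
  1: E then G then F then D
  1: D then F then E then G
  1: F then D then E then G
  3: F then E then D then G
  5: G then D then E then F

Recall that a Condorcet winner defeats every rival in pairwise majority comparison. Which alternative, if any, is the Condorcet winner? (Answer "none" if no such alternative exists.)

Check each pair by majority over 19 ballots:
D vs E: D wins 10–9.
D vs F: D preferred on 2+1+5 = 8 ballots; F wins 11–8.
D vs G: 7 to 12, G.
E vs F: 13 to 6, E.
E vs G: 5+1+1+1+3 = 11 for E, 8 for G — E by 11–8.
F vs G: F preferred on 1+5+1+1+3 = 11 ballots; F wins 11–8.
No alternative is unbeaten: D loses to F; E loses to D; F loses to E; G loses to E. In particular D > E > F > D is a majority cycle — no Condorcet winner exists.

none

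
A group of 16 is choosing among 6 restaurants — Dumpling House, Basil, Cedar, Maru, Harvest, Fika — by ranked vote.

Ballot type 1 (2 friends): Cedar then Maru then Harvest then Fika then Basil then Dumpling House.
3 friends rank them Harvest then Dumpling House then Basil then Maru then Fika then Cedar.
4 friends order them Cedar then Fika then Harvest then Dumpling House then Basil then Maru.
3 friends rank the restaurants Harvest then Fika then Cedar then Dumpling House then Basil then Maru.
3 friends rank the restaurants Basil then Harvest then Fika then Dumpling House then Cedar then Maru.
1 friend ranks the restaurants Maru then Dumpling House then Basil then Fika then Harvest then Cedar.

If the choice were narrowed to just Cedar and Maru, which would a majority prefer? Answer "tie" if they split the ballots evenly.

Ballots ranking Cedar above Maru: 2 + 4 + 3 + 3 = 12.
Ballots ranking Maru above Cedar: 16 − 12 = 4.
Cedar wins the head-to-head 12–4.

Cedar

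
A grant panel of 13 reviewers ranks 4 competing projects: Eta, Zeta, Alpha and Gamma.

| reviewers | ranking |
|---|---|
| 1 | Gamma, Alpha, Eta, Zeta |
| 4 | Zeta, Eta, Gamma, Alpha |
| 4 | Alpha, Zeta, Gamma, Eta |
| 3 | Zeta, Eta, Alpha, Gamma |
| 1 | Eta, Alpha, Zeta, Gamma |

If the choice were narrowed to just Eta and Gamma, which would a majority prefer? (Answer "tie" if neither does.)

Eta

Ballots ranking Eta above Gamma: 4 + 3 + 1 = 8.
Ballots ranking Gamma above Eta: 13 − 8 = 5.
Eta wins the head-to-head 8–5.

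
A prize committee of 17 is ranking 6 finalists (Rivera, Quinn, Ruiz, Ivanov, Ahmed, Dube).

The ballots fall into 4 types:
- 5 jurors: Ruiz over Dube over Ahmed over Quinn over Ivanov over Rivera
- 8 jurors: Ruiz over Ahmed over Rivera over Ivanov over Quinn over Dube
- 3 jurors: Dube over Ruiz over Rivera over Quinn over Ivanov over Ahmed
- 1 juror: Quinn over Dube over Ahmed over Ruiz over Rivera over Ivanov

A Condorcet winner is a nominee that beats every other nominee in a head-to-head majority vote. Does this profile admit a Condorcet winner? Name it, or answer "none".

Pairwise majorities:
Rivera–Quinn: Rivera 11–6.
Rivera vs Ruiz: Rivera preferred on 0 ballots; Ruiz wins 17–0.
Rivera vs Ivanov: Rivera preferred on 8+3+1 = 12 ballots; Rivera wins 12–5.
Rivera–Ahmed: Ahmed 14–3.
Rivera vs Dube: 8 to 9, Dube.
Quinn vs Ruiz: 1 for Quinn, 16 for Ruiz — Ruiz by 16–1.
Quinn vs Ivanov: Quinn, 9–8.
Quinn vs Ahmed: 3+1 = 4 for Quinn, 13 for Ahmed — Ahmed by 13–4.
Quinn–Dube: Quinn 9–8.
Ruiz vs Ivanov: Ruiz preferred on 5+8+3+1 = 17 ballots; Ruiz wins 17–0.
Ruiz vs Ahmed: 16 to 1, Ruiz.
Ruiz vs Dube: Ruiz wins 13–4.
Ivanov vs Ahmed: Ivanov is ranked higher on 3 ballots, Ahmed on 14. Ahmed wins 14–3.
Ivanov vs Dube: Dube wins 9–8.
Ahmed–Dube: Dube 9–8.
Only Ruiz has no losses; Ruiz is the Condorcet winner.

Ruiz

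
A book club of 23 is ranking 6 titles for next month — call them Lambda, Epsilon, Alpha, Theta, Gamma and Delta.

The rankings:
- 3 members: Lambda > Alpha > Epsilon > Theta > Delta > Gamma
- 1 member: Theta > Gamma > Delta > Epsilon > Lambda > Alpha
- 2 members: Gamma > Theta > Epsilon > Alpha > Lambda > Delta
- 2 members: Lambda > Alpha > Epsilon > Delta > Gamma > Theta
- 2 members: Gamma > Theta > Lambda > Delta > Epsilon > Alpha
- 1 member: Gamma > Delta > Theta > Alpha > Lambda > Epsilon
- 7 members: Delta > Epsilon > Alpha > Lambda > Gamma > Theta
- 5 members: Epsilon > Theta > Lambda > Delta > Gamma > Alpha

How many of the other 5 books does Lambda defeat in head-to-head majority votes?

4

Lambda against each rival (23 members):
Lambda vs Epsilon: Epsilon wins 15–8.
Lambda vs Alpha: 13 to 10, Lambda.
Lambda vs Theta: 12 to 11, Lambda.
Lambda vs Gamma: Lambda wins 17–6.
Lambda–Delta: Lambda 14–9.
Lambda beats Alpha, Theta, Gamma, Delta; loses to Epsilon — 4 pairwise wins.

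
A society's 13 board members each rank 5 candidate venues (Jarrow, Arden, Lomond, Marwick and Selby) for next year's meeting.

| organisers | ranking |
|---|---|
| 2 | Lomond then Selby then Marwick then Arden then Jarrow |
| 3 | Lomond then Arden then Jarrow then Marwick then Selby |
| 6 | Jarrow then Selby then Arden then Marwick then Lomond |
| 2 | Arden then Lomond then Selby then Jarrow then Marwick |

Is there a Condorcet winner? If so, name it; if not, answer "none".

Head-to-head results (13 organisers):
Jarrow–Arden: Arden 7–6.
Jarrow–Lomond: Lomond 7–6.
Jarrow vs Marwick: Jarrow, 11–2.
Jarrow vs Selby: Jarrow wins 9–4.
Arden–Lomond: Arden 8–5.
Arden vs Marwick: Arden wins 11–2.
Arden–Selby: Selby 8–5.
Lomond–Marwick: Lomond 7–6.
Lomond–Selby: Lomond 7–6.
Marwick–Selby: Selby 10–3.
Each city drops at least one matchup (Jarrow loses to Arden; Arden loses to Selby; Lomond loses to Arden; Marwick loses to Jarrow; Selby loses to Jarrow); the cycle Jarrow → Selby → Arden → Jarrow rules out a Condorcet winner.

none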